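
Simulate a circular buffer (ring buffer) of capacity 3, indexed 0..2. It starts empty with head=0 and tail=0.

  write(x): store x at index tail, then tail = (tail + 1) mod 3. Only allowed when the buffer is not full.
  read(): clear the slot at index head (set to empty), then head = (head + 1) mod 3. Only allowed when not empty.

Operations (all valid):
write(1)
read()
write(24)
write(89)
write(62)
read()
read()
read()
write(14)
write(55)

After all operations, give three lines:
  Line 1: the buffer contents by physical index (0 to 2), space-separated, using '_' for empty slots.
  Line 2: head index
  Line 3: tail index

Answer: _ 14 55
1
0

Derivation:
write(1): buf=[1 _ _], head=0, tail=1, size=1
read(): buf=[_ _ _], head=1, tail=1, size=0
write(24): buf=[_ 24 _], head=1, tail=2, size=1
write(89): buf=[_ 24 89], head=1, tail=0, size=2
write(62): buf=[62 24 89], head=1, tail=1, size=3
read(): buf=[62 _ 89], head=2, tail=1, size=2
read(): buf=[62 _ _], head=0, tail=1, size=1
read(): buf=[_ _ _], head=1, tail=1, size=0
write(14): buf=[_ 14 _], head=1, tail=2, size=1
write(55): buf=[_ 14 55], head=1, tail=0, size=2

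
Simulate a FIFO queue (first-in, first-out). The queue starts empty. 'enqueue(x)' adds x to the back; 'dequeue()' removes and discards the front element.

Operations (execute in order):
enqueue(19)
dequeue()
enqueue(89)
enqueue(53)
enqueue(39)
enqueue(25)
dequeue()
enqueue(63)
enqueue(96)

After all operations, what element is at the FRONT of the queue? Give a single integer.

Answer: 53

Derivation:
enqueue(19): queue = [19]
dequeue(): queue = []
enqueue(89): queue = [89]
enqueue(53): queue = [89, 53]
enqueue(39): queue = [89, 53, 39]
enqueue(25): queue = [89, 53, 39, 25]
dequeue(): queue = [53, 39, 25]
enqueue(63): queue = [53, 39, 25, 63]
enqueue(96): queue = [53, 39, 25, 63, 96]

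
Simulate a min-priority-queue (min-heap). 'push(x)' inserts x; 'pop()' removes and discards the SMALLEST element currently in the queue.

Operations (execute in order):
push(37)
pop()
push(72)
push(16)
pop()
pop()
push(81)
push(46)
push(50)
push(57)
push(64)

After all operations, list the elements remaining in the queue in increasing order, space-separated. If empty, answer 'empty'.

Answer: 46 50 57 64 81

Derivation:
push(37): heap contents = [37]
pop() → 37: heap contents = []
push(72): heap contents = [72]
push(16): heap contents = [16, 72]
pop() → 16: heap contents = [72]
pop() → 72: heap contents = []
push(81): heap contents = [81]
push(46): heap contents = [46, 81]
push(50): heap contents = [46, 50, 81]
push(57): heap contents = [46, 50, 57, 81]
push(64): heap contents = [46, 50, 57, 64, 81]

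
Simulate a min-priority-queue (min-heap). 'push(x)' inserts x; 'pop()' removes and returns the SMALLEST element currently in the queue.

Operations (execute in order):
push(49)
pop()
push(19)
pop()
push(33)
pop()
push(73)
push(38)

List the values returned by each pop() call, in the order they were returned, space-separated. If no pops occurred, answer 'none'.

push(49): heap contents = [49]
pop() → 49: heap contents = []
push(19): heap contents = [19]
pop() → 19: heap contents = []
push(33): heap contents = [33]
pop() → 33: heap contents = []
push(73): heap contents = [73]
push(38): heap contents = [38, 73]

Answer: 49 19 33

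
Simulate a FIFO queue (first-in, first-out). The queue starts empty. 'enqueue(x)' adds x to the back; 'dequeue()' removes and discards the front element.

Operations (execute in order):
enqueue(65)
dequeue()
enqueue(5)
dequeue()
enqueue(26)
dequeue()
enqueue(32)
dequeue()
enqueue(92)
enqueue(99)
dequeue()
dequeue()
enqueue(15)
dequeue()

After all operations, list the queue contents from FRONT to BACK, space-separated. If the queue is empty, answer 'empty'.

enqueue(65): [65]
dequeue(): []
enqueue(5): [5]
dequeue(): []
enqueue(26): [26]
dequeue(): []
enqueue(32): [32]
dequeue(): []
enqueue(92): [92]
enqueue(99): [92, 99]
dequeue(): [99]
dequeue(): []
enqueue(15): [15]
dequeue(): []

Answer: empty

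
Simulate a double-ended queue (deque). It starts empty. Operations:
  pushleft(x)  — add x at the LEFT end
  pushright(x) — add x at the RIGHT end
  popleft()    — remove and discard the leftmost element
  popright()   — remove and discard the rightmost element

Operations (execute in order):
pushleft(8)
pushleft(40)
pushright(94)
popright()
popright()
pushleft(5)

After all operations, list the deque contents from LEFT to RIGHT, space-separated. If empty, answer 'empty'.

pushleft(8): [8]
pushleft(40): [40, 8]
pushright(94): [40, 8, 94]
popright(): [40, 8]
popright(): [40]
pushleft(5): [5, 40]

Answer: 5 40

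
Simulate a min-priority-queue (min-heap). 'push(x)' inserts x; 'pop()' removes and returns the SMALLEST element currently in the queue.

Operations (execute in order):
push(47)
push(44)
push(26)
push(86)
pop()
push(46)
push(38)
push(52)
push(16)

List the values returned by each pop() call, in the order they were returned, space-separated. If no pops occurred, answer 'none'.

push(47): heap contents = [47]
push(44): heap contents = [44, 47]
push(26): heap contents = [26, 44, 47]
push(86): heap contents = [26, 44, 47, 86]
pop() → 26: heap contents = [44, 47, 86]
push(46): heap contents = [44, 46, 47, 86]
push(38): heap contents = [38, 44, 46, 47, 86]
push(52): heap contents = [38, 44, 46, 47, 52, 86]
push(16): heap contents = [16, 38, 44, 46, 47, 52, 86]

Answer: 26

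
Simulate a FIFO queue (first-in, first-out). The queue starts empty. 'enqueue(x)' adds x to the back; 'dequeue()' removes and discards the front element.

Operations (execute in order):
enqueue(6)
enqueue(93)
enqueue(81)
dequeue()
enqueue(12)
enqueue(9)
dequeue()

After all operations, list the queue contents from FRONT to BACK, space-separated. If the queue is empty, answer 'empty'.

Answer: 81 12 9

Derivation:
enqueue(6): [6]
enqueue(93): [6, 93]
enqueue(81): [6, 93, 81]
dequeue(): [93, 81]
enqueue(12): [93, 81, 12]
enqueue(9): [93, 81, 12, 9]
dequeue(): [81, 12, 9]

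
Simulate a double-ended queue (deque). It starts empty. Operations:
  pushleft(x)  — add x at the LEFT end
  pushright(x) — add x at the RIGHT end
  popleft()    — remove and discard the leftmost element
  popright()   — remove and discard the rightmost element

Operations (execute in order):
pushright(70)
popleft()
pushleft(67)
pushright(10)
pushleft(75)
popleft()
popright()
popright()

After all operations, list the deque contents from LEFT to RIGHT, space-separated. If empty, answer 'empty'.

Answer: empty

Derivation:
pushright(70): [70]
popleft(): []
pushleft(67): [67]
pushright(10): [67, 10]
pushleft(75): [75, 67, 10]
popleft(): [67, 10]
popright(): [67]
popright(): []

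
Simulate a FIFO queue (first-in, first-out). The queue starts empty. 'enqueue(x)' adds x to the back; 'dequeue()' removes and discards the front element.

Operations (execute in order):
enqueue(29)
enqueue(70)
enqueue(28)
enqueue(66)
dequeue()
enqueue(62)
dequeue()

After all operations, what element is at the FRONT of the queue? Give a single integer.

Answer: 28

Derivation:
enqueue(29): queue = [29]
enqueue(70): queue = [29, 70]
enqueue(28): queue = [29, 70, 28]
enqueue(66): queue = [29, 70, 28, 66]
dequeue(): queue = [70, 28, 66]
enqueue(62): queue = [70, 28, 66, 62]
dequeue(): queue = [28, 66, 62]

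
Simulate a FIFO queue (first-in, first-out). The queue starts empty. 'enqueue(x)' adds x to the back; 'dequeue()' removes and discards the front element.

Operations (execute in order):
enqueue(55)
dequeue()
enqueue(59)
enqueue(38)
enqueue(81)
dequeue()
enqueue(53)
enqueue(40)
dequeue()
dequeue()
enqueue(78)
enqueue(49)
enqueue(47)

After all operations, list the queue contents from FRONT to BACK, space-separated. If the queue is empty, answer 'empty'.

enqueue(55): [55]
dequeue(): []
enqueue(59): [59]
enqueue(38): [59, 38]
enqueue(81): [59, 38, 81]
dequeue(): [38, 81]
enqueue(53): [38, 81, 53]
enqueue(40): [38, 81, 53, 40]
dequeue(): [81, 53, 40]
dequeue(): [53, 40]
enqueue(78): [53, 40, 78]
enqueue(49): [53, 40, 78, 49]
enqueue(47): [53, 40, 78, 49, 47]

Answer: 53 40 78 49 47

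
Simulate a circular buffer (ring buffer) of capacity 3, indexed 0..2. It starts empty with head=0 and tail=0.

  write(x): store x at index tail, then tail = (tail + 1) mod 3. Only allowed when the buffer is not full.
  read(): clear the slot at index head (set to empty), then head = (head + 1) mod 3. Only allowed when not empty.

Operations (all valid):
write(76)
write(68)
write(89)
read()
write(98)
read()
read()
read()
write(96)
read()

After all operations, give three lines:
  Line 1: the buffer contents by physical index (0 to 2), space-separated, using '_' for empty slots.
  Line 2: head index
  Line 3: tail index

Answer: _ _ _
2
2

Derivation:
write(76): buf=[76 _ _], head=0, tail=1, size=1
write(68): buf=[76 68 _], head=0, tail=2, size=2
write(89): buf=[76 68 89], head=0, tail=0, size=3
read(): buf=[_ 68 89], head=1, tail=0, size=2
write(98): buf=[98 68 89], head=1, tail=1, size=3
read(): buf=[98 _ 89], head=2, tail=1, size=2
read(): buf=[98 _ _], head=0, tail=1, size=1
read(): buf=[_ _ _], head=1, tail=1, size=0
write(96): buf=[_ 96 _], head=1, tail=2, size=1
read(): buf=[_ _ _], head=2, tail=2, size=0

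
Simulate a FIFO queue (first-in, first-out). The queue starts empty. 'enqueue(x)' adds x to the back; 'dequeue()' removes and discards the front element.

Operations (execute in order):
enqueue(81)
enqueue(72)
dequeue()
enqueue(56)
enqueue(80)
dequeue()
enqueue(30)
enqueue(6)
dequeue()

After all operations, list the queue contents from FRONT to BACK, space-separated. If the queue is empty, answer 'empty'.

enqueue(81): [81]
enqueue(72): [81, 72]
dequeue(): [72]
enqueue(56): [72, 56]
enqueue(80): [72, 56, 80]
dequeue(): [56, 80]
enqueue(30): [56, 80, 30]
enqueue(6): [56, 80, 30, 6]
dequeue(): [80, 30, 6]

Answer: 80 30 6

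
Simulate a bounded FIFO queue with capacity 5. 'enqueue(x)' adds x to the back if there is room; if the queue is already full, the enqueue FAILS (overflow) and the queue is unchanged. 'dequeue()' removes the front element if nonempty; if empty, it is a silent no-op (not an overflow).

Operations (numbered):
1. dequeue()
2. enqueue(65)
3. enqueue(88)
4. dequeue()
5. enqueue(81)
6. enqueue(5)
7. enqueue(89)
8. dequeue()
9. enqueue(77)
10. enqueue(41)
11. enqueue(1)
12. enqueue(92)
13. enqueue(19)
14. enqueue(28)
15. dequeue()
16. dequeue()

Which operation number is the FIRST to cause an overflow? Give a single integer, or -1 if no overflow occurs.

1. dequeue(): empty, no-op, size=0
2. enqueue(65): size=1
3. enqueue(88): size=2
4. dequeue(): size=1
5. enqueue(81): size=2
6. enqueue(5): size=3
7. enqueue(89): size=4
8. dequeue(): size=3
9. enqueue(77): size=4
10. enqueue(41): size=5
11. enqueue(1): size=5=cap → OVERFLOW (fail)
12. enqueue(92): size=5=cap → OVERFLOW (fail)
13. enqueue(19): size=5=cap → OVERFLOW (fail)
14. enqueue(28): size=5=cap → OVERFLOW (fail)
15. dequeue(): size=4
16. dequeue(): size=3

Answer: 11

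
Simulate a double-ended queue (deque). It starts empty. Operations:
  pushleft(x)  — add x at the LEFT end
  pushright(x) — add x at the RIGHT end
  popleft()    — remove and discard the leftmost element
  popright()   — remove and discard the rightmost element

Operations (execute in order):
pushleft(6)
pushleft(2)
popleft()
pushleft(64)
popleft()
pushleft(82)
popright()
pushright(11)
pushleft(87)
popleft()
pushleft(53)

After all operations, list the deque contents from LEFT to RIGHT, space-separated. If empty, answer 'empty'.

Answer: 53 82 11

Derivation:
pushleft(6): [6]
pushleft(2): [2, 6]
popleft(): [6]
pushleft(64): [64, 6]
popleft(): [6]
pushleft(82): [82, 6]
popright(): [82]
pushright(11): [82, 11]
pushleft(87): [87, 82, 11]
popleft(): [82, 11]
pushleft(53): [53, 82, 11]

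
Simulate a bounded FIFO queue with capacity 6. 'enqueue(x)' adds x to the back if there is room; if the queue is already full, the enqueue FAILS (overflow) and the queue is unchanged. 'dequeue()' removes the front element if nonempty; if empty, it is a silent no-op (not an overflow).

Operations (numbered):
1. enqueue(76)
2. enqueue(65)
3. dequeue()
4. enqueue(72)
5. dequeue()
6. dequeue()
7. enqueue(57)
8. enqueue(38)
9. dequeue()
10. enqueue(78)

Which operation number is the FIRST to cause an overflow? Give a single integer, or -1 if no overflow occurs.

1. enqueue(76): size=1
2. enqueue(65): size=2
3. dequeue(): size=1
4. enqueue(72): size=2
5. dequeue(): size=1
6. dequeue(): size=0
7. enqueue(57): size=1
8. enqueue(38): size=2
9. dequeue(): size=1
10. enqueue(78): size=2

Answer: -1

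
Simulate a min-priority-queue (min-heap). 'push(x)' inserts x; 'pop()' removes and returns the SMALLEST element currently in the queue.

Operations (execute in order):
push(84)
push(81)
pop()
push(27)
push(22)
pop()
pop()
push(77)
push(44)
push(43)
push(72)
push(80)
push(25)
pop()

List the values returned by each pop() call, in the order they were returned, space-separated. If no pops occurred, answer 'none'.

Answer: 81 22 27 25

Derivation:
push(84): heap contents = [84]
push(81): heap contents = [81, 84]
pop() → 81: heap contents = [84]
push(27): heap contents = [27, 84]
push(22): heap contents = [22, 27, 84]
pop() → 22: heap contents = [27, 84]
pop() → 27: heap contents = [84]
push(77): heap contents = [77, 84]
push(44): heap contents = [44, 77, 84]
push(43): heap contents = [43, 44, 77, 84]
push(72): heap contents = [43, 44, 72, 77, 84]
push(80): heap contents = [43, 44, 72, 77, 80, 84]
push(25): heap contents = [25, 43, 44, 72, 77, 80, 84]
pop() → 25: heap contents = [43, 44, 72, 77, 80, 84]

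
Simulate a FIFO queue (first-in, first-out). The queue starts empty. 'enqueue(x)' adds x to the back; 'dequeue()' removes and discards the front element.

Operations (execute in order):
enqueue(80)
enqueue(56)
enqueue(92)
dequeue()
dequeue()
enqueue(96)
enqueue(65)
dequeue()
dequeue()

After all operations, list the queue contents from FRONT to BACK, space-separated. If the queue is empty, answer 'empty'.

Answer: 65

Derivation:
enqueue(80): [80]
enqueue(56): [80, 56]
enqueue(92): [80, 56, 92]
dequeue(): [56, 92]
dequeue(): [92]
enqueue(96): [92, 96]
enqueue(65): [92, 96, 65]
dequeue(): [96, 65]
dequeue(): [65]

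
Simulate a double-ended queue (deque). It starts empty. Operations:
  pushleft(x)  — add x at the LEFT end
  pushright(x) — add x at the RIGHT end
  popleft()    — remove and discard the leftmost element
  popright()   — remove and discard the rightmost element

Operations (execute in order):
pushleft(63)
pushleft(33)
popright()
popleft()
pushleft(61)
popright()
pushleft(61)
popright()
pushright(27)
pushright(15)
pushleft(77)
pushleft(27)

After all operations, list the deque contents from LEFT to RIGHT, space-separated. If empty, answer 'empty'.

pushleft(63): [63]
pushleft(33): [33, 63]
popright(): [33]
popleft(): []
pushleft(61): [61]
popright(): []
pushleft(61): [61]
popright(): []
pushright(27): [27]
pushright(15): [27, 15]
pushleft(77): [77, 27, 15]
pushleft(27): [27, 77, 27, 15]

Answer: 27 77 27 15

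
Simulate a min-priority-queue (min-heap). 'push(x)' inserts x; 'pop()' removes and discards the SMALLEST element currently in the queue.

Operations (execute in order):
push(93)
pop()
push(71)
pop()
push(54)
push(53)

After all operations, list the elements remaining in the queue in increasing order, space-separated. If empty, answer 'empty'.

Answer: 53 54

Derivation:
push(93): heap contents = [93]
pop() → 93: heap contents = []
push(71): heap contents = [71]
pop() → 71: heap contents = []
push(54): heap contents = [54]
push(53): heap contents = [53, 54]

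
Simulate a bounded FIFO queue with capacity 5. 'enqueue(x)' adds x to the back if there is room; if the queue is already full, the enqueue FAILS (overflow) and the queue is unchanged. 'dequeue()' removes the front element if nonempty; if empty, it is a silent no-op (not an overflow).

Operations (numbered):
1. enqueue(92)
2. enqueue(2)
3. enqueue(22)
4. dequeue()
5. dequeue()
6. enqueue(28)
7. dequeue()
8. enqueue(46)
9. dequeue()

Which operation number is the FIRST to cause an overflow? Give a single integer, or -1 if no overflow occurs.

Answer: -1

Derivation:
1. enqueue(92): size=1
2. enqueue(2): size=2
3. enqueue(22): size=3
4. dequeue(): size=2
5. dequeue(): size=1
6. enqueue(28): size=2
7. dequeue(): size=1
8. enqueue(46): size=2
9. dequeue(): size=1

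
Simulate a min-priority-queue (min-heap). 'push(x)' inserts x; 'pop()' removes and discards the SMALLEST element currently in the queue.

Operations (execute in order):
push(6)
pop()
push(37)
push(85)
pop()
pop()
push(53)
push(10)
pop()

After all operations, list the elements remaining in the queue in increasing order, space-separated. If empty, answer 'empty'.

push(6): heap contents = [6]
pop() → 6: heap contents = []
push(37): heap contents = [37]
push(85): heap contents = [37, 85]
pop() → 37: heap contents = [85]
pop() → 85: heap contents = []
push(53): heap contents = [53]
push(10): heap contents = [10, 53]
pop() → 10: heap contents = [53]

Answer: 53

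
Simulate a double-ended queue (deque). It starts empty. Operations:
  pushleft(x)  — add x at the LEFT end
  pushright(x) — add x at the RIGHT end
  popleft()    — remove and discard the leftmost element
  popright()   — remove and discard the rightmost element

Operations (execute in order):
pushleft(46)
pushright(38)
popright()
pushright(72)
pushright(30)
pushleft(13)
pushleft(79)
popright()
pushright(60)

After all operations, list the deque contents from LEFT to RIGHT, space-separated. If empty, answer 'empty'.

pushleft(46): [46]
pushright(38): [46, 38]
popright(): [46]
pushright(72): [46, 72]
pushright(30): [46, 72, 30]
pushleft(13): [13, 46, 72, 30]
pushleft(79): [79, 13, 46, 72, 30]
popright(): [79, 13, 46, 72]
pushright(60): [79, 13, 46, 72, 60]

Answer: 79 13 46 72 60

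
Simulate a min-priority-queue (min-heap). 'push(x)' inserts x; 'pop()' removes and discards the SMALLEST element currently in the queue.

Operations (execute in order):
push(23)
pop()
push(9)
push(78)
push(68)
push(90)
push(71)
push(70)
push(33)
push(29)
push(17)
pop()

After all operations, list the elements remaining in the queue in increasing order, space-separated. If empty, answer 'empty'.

push(23): heap contents = [23]
pop() → 23: heap contents = []
push(9): heap contents = [9]
push(78): heap contents = [9, 78]
push(68): heap contents = [9, 68, 78]
push(90): heap contents = [9, 68, 78, 90]
push(71): heap contents = [9, 68, 71, 78, 90]
push(70): heap contents = [9, 68, 70, 71, 78, 90]
push(33): heap contents = [9, 33, 68, 70, 71, 78, 90]
push(29): heap contents = [9, 29, 33, 68, 70, 71, 78, 90]
push(17): heap contents = [9, 17, 29, 33, 68, 70, 71, 78, 90]
pop() → 9: heap contents = [17, 29, 33, 68, 70, 71, 78, 90]

Answer: 17 29 33 68 70 71 78 90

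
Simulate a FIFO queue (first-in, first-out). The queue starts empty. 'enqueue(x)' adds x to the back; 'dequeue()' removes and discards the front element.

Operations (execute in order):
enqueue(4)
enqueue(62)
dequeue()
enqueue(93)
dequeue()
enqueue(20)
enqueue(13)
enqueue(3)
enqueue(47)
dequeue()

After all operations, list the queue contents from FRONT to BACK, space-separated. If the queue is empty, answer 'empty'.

Answer: 20 13 3 47

Derivation:
enqueue(4): [4]
enqueue(62): [4, 62]
dequeue(): [62]
enqueue(93): [62, 93]
dequeue(): [93]
enqueue(20): [93, 20]
enqueue(13): [93, 20, 13]
enqueue(3): [93, 20, 13, 3]
enqueue(47): [93, 20, 13, 3, 47]
dequeue(): [20, 13, 3, 47]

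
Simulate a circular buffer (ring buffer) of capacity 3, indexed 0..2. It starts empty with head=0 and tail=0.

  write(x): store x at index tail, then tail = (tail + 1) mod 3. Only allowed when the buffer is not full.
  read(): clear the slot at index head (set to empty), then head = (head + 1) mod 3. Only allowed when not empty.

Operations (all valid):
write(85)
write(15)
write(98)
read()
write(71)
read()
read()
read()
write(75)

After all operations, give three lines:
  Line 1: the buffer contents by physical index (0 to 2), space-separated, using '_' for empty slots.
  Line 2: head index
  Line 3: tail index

write(85): buf=[85 _ _], head=0, tail=1, size=1
write(15): buf=[85 15 _], head=0, tail=2, size=2
write(98): buf=[85 15 98], head=0, tail=0, size=3
read(): buf=[_ 15 98], head=1, tail=0, size=2
write(71): buf=[71 15 98], head=1, tail=1, size=3
read(): buf=[71 _ 98], head=2, tail=1, size=2
read(): buf=[71 _ _], head=0, tail=1, size=1
read(): buf=[_ _ _], head=1, tail=1, size=0
write(75): buf=[_ 75 _], head=1, tail=2, size=1

Answer: _ 75 _
1
2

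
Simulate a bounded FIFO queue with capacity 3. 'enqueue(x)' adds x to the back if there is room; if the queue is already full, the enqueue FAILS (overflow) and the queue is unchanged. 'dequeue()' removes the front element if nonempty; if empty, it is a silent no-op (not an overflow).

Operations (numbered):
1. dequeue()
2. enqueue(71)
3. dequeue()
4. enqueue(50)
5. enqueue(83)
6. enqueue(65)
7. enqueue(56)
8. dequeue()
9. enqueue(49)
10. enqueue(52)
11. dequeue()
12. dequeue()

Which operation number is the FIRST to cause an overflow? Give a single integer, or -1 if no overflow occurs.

Answer: 7

Derivation:
1. dequeue(): empty, no-op, size=0
2. enqueue(71): size=1
3. dequeue(): size=0
4. enqueue(50): size=1
5. enqueue(83): size=2
6. enqueue(65): size=3
7. enqueue(56): size=3=cap → OVERFLOW (fail)
8. dequeue(): size=2
9. enqueue(49): size=3
10. enqueue(52): size=3=cap → OVERFLOW (fail)
11. dequeue(): size=2
12. dequeue(): size=1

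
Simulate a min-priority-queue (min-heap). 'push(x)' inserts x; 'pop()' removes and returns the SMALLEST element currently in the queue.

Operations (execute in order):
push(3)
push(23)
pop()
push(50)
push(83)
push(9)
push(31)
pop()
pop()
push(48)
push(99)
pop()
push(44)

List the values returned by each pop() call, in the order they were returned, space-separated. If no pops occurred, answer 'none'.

push(3): heap contents = [3]
push(23): heap contents = [3, 23]
pop() → 3: heap contents = [23]
push(50): heap contents = [23, 50]
push(83): heap contents = [23, 50, 83]
push(9): heap contents = [9, 23, 50, 83]
push(31): heap contents = [9, 23, 31, 50, 83]
pop() → 9: heap contents = [23, 31, 50, 83]
pop() → 23: heap contents = [31, 50, 83]
push(48): heap contents = [31, 48, 50, 83]
push(99): heap contents = [31, 48, 50, 83, 99]
pop() → 31: heap contents = [48, 50, 83, 99]
push(44): heap contents = [44, 48, 50, 83, 99]

Answer: 3 9 23 31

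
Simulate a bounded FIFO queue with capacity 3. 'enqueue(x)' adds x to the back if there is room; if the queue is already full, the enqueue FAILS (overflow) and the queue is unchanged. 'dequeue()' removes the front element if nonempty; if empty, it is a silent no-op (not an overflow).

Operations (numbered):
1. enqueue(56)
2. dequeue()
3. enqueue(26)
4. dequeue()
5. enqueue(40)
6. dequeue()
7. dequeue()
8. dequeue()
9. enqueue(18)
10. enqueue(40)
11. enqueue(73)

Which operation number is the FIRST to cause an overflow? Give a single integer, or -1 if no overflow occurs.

1. enqueue(56): size=1
2. dequeue(): size=0
3. enqueue(26): size=1
4. dequeue(): size=0
5. enqueue(40): size=1
6. dequeue(): size=0
7. dequeue(): empty, no-op, size=0
8. dequeue(): empty, no-op, size=0
9. enqueue(18): size=1
10. enqueue(40): size=2
11. enqueue(73): size=3

Answer: -1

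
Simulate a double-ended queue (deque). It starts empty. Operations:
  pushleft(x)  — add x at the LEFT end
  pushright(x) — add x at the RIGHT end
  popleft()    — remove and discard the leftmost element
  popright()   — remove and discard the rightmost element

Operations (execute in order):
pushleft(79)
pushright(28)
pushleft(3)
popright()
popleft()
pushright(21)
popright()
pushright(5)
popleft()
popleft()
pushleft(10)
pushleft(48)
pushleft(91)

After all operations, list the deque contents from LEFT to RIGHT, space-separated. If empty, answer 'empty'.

pushleft(79): [79]
pushright(28): [79, 28]
pushleft(3): [3, 79, 28]
popright(): [3, 79]
popleft(): [79]
pushright(21): [79, 21]
popright(): [79]
pushright(5): [79, 5]
popleft(): [5]
popleft(): []
pushleft(10): [10]
pushleft(48): [48, 10]
pushleft(91): [91, 48, 10]

Answer: 91 48 10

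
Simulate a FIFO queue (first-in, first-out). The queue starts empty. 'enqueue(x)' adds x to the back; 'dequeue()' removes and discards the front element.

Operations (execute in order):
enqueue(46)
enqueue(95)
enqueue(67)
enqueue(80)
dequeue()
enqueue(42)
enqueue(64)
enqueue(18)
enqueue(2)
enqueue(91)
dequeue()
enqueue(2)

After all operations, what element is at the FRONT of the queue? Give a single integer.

enqueue(46): queue = [46]
enqueue(95): queue = [46, 95]
enqueue(67): queue = [46, 95, 67]
enqueue(80): queue = [46, 95, 67, 80]
dequeue(): queue = [95, 67, 80]
enqueue(42): queue = [95, 67, 80, 42]
enqueue(64): queue = [95, 67, 80, 42, 64]
enqueue(18): queue = [95, 67, 80, 42, 64, 18]
enqueue(2): queue = [95, 67, 80, 42, 64, 18, 2]
enqueue(91): queue = [95, 67, 80, 42, 64, 18, 2, 91]
dequeue(): queue = [67, 80, 42, 64, 18, 2, 91]
enqueue(2): queue = [67, 80, 42, 64, 18, 2, 91, 2]

Answer: 67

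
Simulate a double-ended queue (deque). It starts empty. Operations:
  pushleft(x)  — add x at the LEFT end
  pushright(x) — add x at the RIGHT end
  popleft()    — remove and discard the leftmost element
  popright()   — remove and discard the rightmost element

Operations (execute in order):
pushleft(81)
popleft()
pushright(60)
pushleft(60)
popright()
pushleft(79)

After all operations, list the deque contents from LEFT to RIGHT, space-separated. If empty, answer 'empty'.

pushleft(81): [81]
popleft(): []
pushright(60): [60]
pushleft(60): [60, 60]
popright(): [60]
pushleft(79): [79, 60]

Answer: 79 60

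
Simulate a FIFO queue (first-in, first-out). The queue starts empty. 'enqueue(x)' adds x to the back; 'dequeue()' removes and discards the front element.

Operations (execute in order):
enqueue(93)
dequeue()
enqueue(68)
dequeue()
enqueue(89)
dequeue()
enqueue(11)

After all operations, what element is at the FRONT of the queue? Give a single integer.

enqueue(93): queue = [93]
dequeue(): queue = []
enqueue(68): queue = [68]
dequeue(): queue = []
enqueue(89): queue = [89]
dequeue(): queue = []
enqueue(11): queue = [11]

Answer: 11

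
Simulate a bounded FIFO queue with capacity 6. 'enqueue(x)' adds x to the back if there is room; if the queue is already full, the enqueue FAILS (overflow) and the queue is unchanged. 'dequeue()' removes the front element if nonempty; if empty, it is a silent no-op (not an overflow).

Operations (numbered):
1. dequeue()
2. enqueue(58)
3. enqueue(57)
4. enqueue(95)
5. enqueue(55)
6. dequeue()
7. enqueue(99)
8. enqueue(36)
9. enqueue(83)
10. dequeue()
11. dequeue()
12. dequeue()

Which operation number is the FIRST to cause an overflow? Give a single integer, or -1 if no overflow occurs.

Answer: -1

Derivation:
1. dequeue(): empty, no-op, size=0
2. enqueue(58): size=1
3. enqueue(57): size=2
4. enqueue(95): size=3
5. enqueue(55): size=4
6. dequeue(): size=3
7. enqueue(99): size=4
8. enqueue(36): size=5
9. enqueue(83): size=6
10. dequeue(): size=5
11. dequeue(): size=4
12. dequeue(): size=3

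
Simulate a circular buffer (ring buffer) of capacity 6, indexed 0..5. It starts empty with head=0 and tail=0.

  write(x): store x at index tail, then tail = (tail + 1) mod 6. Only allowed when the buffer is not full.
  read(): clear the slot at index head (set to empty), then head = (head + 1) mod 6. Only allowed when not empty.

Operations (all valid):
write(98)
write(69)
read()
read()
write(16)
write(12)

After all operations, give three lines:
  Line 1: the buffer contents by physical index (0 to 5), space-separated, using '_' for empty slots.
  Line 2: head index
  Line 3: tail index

write(98): buf=[98 _ _ _ _ _], head=0, tail=1, size=1
write(69): buf=[98 69 _ _ _ _], head=0, tail=2, size=2
read(): buf=[_ 69 _ _ _ _], head=1, tail=2, size=1
read(): buf=[_ _ _ _ _ _], head=2, tail=2, size=0
write(16): buf=[_ _ 16 _ _ _], head=2, tail=3, size=1
write(12): buf=[_ _ 16 12 _ _], head=2, tail=4, size=2

Answer: _ _ 16 12 _ _
2
4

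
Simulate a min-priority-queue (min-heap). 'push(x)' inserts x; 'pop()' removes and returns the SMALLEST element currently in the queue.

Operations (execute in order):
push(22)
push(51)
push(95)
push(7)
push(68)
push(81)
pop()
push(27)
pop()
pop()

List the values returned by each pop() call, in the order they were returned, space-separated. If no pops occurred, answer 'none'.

Answer: 7 22 27

Derivation:
push(22): heap contents = [22]
push(51): heap contents = [22, 51]
push(95): heap contents = [22, 51, 95]
push(7): heap contents = [7, 22, 51, 95]
push(68): heap contents = [7, 22, 51, 68, 95]
push(81): heap contents = [7, 22, 51, 68, 81, 95]
pop() → 7: heap contents = [22, 51, 68, 81, 95]
push(27): heap contents = [22, 27, 51, 68, 81, 95]
pop() → 22: heap contents = [27, 51, 68, 81, 95]
pop() → 27: heap contents = [51, 68, 81, 95]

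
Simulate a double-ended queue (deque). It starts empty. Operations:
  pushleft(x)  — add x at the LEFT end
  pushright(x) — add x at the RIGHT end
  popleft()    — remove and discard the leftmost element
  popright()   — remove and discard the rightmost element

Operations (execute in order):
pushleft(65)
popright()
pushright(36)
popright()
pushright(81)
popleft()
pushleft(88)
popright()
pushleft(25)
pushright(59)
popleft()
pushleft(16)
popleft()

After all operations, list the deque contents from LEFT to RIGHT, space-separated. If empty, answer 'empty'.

pushleft(65): [65]
popright(): []
pushright(36): [36]
popright(): []
pushright(81): [81]
popleft(): []
pushleft(88): [88]
popright(): []
pushleft(25): [25]
pushright(59): [25, 59]
popleft(): [59]
pushleft(16): [16, 59]
popleft(): [59]

Answer: 59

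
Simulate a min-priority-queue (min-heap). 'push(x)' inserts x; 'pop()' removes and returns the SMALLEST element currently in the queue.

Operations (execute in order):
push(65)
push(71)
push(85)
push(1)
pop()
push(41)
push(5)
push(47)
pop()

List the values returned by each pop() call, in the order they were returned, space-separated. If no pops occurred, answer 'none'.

push(65): heap contents = [65]
push(71): heap contents = [65, 71]
push(85): heap contents = [65, 71, 85]
push(1): heap contents = [1, 65, 71, 85]
pop() → 1: heap contents = [65, 71, 85]
push(41): heap contents = [41, 65, 71, 85]
push(5): heap contents = [5, 41, 65, 71, 85]
push(47): heap contents = [5, 41, 47, 65, 71, 85]
pop() → 5: heap contents = [41, 47, 65, 71, 85]

Answer: 1 5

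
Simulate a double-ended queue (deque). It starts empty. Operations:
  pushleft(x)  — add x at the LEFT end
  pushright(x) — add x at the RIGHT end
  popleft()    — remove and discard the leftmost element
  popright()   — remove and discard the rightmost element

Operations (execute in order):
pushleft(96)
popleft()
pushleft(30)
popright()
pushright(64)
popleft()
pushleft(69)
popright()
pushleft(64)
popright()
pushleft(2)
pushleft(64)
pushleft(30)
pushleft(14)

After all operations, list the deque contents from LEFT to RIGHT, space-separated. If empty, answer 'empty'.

pushleft(96): [96]
popleft(): []
pushleft(30): [30]
popright(): []
pushright(64): [64]
popleft(): []
pushleft(69): [69]
popright(): []
pushleft(64): [64]
popright(): []
pushleft(2): [2]
pushleft(64): [64, 2]
pushleft(30): [30, 64, 2]
pushleft(14): [14, 30, 64, 2]

Answer: 14 30 64 2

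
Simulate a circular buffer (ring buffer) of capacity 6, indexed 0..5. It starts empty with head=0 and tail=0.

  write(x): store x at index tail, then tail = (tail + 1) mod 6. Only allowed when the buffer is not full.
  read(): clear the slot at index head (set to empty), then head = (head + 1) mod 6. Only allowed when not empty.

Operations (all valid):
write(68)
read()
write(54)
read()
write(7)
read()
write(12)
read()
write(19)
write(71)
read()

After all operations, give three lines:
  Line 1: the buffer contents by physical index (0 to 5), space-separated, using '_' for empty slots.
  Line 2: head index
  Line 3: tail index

Answer: _ _ _ _ _ 71
5
0

Derivation:
write(68): buf=[68 _ _ _ _ _], head=0, tail=1, size=1
read(): buf=[_ _ _ _ _ _], head=1, tail=1, size=0
write(54): buf=[_ 54 _ _ _ _], head=1, tail=2, size=1
read(): buf=[_ _ _ _ _ _], head=2, tail=2, size=0
write(7): buf=[_ _ 7 _ _ _], head=2, tail=3, size=1
read(): buf=[_ _ _ _ _ _], head=3, tail=3, size=0
write(12): buf=[_ _ _ 12 _ _], head=3, tail=4, size=1
read(): buf=[_ _ _ _ _ _], head=4, tail=4, size=0
write(19): buf=[_ _ _ _ 19 _], head=4, tail=5, size=1
write(71): buf=[_ _ _ _ 19 71], head=4, tail=0, size=2
read(): buf=[_ _ _ _ _ 71], head=5, tail=0, size=1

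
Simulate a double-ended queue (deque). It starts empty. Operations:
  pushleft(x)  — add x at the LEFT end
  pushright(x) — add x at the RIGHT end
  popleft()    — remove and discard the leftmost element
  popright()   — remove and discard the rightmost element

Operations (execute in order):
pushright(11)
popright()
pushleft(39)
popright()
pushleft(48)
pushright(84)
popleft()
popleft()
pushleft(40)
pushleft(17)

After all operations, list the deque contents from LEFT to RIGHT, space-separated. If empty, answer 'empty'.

pushright(11): [11]
popright(): []
pushleft(39): [39]
popright(): []
pushleft(48): [48]
pushright(84): [48, 84]
popleft(): [84]
popleft(): []
pushleft(40): [40]
pushleft(17): [17, 40]

Answer: 17 40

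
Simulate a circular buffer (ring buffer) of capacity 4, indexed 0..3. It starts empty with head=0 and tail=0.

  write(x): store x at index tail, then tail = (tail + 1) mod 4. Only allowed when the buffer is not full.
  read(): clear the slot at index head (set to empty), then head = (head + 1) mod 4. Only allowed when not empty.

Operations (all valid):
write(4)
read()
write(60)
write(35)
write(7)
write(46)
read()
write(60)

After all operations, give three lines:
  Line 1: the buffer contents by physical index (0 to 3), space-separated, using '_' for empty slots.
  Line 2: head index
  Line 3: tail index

write(4): buf=[4 _ _ _], head=0, tail=1, size=1
read(): buf=[_ _ _ _], head=1, tail=1, size=0
write(60): buf=[_ 60 _ _], head=1, tail=2, size=1
write(35): buf=[_ 60 35 _], head=1, tail=3, size=2
write(7): buf=[_ 60 35 7], head=1, tail=0, size=3
write(46): buf=[46 60 35 7], head=1, tail=1, size=4
read(): buf=[46 _ 35 7], head=2, tail=1, size=3
write(60): buf=[46 60 35 7], head=2, tail=2, size=4

Answer: 46 60 35 7
2
2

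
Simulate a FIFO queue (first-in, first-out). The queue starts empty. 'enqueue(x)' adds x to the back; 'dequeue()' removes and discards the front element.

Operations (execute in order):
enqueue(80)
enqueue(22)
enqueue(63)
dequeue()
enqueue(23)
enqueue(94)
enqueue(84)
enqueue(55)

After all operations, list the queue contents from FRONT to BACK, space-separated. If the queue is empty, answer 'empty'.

Answer: 22 63 23 94 84 55

Derivation:
enqueue(80): [80]
enqueue(22): [80, 22]
enqueue(63): [80, 22, 63]
dequeue(): [22, 63]
enqueue(23): [22, 63, 23]
enqueue(94): [22, 63, 23, 94]
enqueue(84): [22, 63, 23, 94, 84]
enqueue(55): [22, 63, 23, 94, 84, 55]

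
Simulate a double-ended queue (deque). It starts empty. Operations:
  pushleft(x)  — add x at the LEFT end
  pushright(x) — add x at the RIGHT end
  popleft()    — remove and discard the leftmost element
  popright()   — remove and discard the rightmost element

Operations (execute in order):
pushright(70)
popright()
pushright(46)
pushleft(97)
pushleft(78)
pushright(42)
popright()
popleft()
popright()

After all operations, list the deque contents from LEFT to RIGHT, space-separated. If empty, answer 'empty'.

Answer: 97

Derivation:
pushright(70): [70]
popright(): []
pushright(46): [46]
pushleft(97): [97, 46]
pushleft(78): [78, 97, 46]
pushright(42): [78, 97, 46, 42]
popright(): [78, 97, 46]
popleft(): [97, 46]
popright(): [97]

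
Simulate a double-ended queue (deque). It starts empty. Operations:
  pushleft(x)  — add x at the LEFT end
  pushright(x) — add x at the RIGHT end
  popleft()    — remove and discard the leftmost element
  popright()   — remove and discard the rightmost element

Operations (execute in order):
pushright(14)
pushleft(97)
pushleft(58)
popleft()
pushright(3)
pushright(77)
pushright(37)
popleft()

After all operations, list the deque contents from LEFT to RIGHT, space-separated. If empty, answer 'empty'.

pushright(14): [14]
pushleft(97): [97, 14]
pushleft(58): [58, 97, 14]
popleft(): [97, 14]
pushright(3): [97, 14, 3]
pushright(77): [97, 14, 3, 77]
pushright(37): [97, 14, 3, 77, 37]
popleft(): [14, 3, 77, 37]

Answer: 14 3 77 37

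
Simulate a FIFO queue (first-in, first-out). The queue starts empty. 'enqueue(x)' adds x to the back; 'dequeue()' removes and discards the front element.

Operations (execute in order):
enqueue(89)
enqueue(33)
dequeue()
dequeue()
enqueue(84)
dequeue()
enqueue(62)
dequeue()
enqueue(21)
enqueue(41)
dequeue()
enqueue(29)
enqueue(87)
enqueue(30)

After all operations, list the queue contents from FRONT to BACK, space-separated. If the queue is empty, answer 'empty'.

enqueue(89): [89]
enqueue(33): [89, 33]
dequeue(): [33]
dequeue(): []
enqueue(84): [84]
dequeue(): []
enqueue(62): [62]
dequeue(): []
enqueue(21): [21]
enqueue(41): [21, 41]
dequeue(): [41]
enqueue(29): [41, 29]
enqueue(87): [41, 29, 87]
enqueue(30): [41, 29, 87, 30]

Answer: 41 29 87 30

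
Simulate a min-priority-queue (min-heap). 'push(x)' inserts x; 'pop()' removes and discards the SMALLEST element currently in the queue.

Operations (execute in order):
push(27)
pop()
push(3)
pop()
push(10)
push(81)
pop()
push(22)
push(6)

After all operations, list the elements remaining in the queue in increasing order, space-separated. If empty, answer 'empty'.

Answer: 6 22 81

Derivation:
push(27): heap contents = [27]
pop() → 27: heap contents = []
push(3): heap contents = [3]
pop() → 3: heap contents = []
push(10): heap contents = [10]
push(81): heap contents = [10, 81]
pop() → 10: heap contents = [81]
push(22): heap contents = [22, 81]
push(6): heap contents = [6, 22, 81]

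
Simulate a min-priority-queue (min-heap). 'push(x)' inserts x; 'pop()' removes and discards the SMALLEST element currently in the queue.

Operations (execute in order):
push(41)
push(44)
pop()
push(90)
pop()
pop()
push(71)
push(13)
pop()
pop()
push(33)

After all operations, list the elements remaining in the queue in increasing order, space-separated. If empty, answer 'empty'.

Answer: 33

Derivation:
push(41): heap contents = [41]
push(44): heap contents = [41, 44]
pop() → 41: heap contents = [44]
push(90): heap contents = [44, 90]
pop() → 44: heap contents = [90]
pop() → 90: heap contents = []
push(71): heap contents = [71]
push(13): heap contents = [13, 71]
pop() → 13: heap contents = [71]
pop() → 71: heap contents = []
push(33): heap contents = [33]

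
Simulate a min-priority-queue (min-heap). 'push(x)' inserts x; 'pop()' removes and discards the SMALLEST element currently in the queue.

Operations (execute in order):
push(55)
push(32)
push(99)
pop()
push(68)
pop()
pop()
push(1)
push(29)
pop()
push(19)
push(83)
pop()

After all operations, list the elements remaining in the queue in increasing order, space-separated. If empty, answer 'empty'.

Answer: 29 83 99

Derivation:
push(55): heap contents = [55]
push(32): heap contents = [32, 55]
push(99): heap contents = [32, 55, 99]
pop() → 32: heap contents = [55, 99]
push(68): heap contents = [55, 68, 99]
pop() → 55: heap contents = [68, 99]
pop() → 68: heap contents = [99]
push(1): heap contents = [1, 99]
push(29): heap contents = [1, 29, 99]
pop() → 1: heap contents = [29, 99]
push(19): heap contents = [19, 29, 99]
push(83): heap contents = [19, 29, 83, 99]
pop() → 19: heap contents = [29, 83, 99]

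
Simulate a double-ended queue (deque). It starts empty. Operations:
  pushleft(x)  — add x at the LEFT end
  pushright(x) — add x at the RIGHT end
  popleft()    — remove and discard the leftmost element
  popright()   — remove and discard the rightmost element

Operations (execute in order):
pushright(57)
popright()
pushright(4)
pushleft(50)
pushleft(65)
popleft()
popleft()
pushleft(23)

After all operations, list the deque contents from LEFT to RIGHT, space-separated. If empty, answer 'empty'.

pushright(57): [57]
popright(): []
pushright(4): [4]
pushleft(50): [50, 4]
pushleft(65): [65, 50, 4]
popleft(): [50, 4]
popleft(): [4]
pushleft(23): [23, 4]

Answer: 23 4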